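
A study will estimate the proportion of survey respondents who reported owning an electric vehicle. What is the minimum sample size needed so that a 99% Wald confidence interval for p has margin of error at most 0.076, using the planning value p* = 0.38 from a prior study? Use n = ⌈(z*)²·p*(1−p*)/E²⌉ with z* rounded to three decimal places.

For 99% confidence, z* = 2.576.
p*(1−p*) = 0.2356.
Required n before rounding: 6.635776 × 0.2356 / 0.076² = 270.670.
⌈270.670⌉ = 271.

n = 271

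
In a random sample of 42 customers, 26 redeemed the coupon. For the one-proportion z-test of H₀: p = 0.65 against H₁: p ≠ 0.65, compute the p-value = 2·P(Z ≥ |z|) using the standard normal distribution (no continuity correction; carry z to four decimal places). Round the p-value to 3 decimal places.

p-value = 0.674

With x = 26 successes in n = 42, p̂ = 0.61905.
SE₀ = √(0.65·0.35/42) = 0.073598.
Test statistic (full precision, shown to 4 dp): z = (26/42 − 0.65)/SE₀ ≈ -0.4206.
p-value = 2·P(Z ≥ |z|) with z = -0.4206 → 0.674.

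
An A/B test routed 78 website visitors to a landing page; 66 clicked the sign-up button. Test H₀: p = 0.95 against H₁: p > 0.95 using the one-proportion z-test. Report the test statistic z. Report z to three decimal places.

z = -4.208

Sample proportion p̂ = 66/78 = 0.84615.
SE₀ = √(0.95·0.05/78) = 0.024677.
Test statistic: z = -0.10385/0.024677 = -4.208.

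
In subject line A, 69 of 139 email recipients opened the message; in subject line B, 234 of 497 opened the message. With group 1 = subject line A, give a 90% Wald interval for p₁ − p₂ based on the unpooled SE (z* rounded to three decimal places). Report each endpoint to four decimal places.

(-0.0533, 0.1045)

p̂₁ = 0.49640, p̂₂ = 0.47082, so the observed difference is 0.02558.
Unpooled SE = √(p̂₁(1−p̂₁)/n₁ + p̂₂(1−p̂₂)/n₂) = √(0.001798468 + 0.000501305) = 0.047956.
The 90% critical value is z* = 1.645. Margin = 1.645·0.047956 = 0.07889.
So the interval runs from -0.0533 to 0.1045.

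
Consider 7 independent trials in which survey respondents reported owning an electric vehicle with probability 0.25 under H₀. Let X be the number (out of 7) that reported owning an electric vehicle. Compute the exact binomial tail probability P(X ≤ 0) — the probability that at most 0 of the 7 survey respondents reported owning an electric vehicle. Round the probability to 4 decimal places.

P = 0.1335

X is binomial with n = 7 and p = 0.25.
P(X ≤ 0) = C(7,0)·0.25^0·0.75^7.
= 0.133484 = 0.1335.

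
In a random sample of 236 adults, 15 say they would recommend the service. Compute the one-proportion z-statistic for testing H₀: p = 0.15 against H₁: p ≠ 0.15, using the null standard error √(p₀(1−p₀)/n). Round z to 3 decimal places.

Sample proportion p̂ = 15/236 = 0.06356.
Under H₀, SE = √(p₀(1−p₀)/n) = √(0.15·0.85/236) = √0.000540254 = 0.023243.
Test statistic: z = -0.08644/0.023243 = -3.719.

z = -3.719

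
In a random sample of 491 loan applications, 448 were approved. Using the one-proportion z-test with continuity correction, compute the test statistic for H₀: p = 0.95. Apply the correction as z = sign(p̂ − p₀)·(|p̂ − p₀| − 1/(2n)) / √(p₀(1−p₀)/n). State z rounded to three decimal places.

With x = 448 successes in n = 491, p̂ = 0.91242. p̂ − p₀ = -0.037576.
Continuity correction 1/(2n) = 1/982 = 0.001018.
Corrected numerator: |-0.037576| − 0.001018 = 0.036558.
Under H₀, SE = √(p₀(1−p₀)/n) = √(0.95·0.05/491) = √0.000096741 = 0.009836.
z = −0.036558/0.009836 = -3.717.

z = -3.717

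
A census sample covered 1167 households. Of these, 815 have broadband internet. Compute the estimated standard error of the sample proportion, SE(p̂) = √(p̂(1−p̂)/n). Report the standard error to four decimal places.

SE = 0.0134

Sample proportion p̂ = 815/1167 = 0.69837.
p̂(1−p̂) = 0.210649.
SE = √(0.210649/1167) = 0.0134.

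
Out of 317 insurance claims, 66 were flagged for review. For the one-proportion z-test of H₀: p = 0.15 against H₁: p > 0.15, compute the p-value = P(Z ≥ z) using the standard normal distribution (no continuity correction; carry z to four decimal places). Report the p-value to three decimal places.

p-value = 0.002

The sample proportion is 66/317 = 0.20820.
Under H₀, SE = √(p₀(1−p₀)/n) = √(0.15·0.85/317) = √0.000402208 = 0.020055.
z = (p̂ − p₀)/SE = (66/317 − 0.15)/0.020055 ≈ 2.9021.
From the standard normal, P(Z ≥ z) = 0.002.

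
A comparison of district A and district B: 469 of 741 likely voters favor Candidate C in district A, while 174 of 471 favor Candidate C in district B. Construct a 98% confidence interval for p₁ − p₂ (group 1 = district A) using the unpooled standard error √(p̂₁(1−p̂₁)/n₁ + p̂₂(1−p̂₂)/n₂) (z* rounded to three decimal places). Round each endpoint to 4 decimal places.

p̂₁ = 0.63293, p̂₂ = 0.36943, so the observed difference is 0.26350.
Unpooled SE = √(p̂₁(1−p̂₁)/n₁ + p̂₂(1−p̂₂)/n₂) = √(0.000313536 + 0.000494587) = 0.028428.
z* = 2.326 at the 98% level. Margin of error = 0.06612.
CI: 0.26350 ± 0.06612 = (0.1974, 0.3296).

(0.1974, 0.3296)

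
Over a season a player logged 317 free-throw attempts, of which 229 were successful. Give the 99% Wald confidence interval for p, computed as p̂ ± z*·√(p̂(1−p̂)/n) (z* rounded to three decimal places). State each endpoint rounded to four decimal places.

(0.6576, 0.7872)

Sample proportion p̂ = 229/317 = 0.72240.
SE(p̂) = √(0.72240·0.27760/317) = 0.025152.
For 99% confidence, z* = 2.576.
Margin of error: 2.576 × 0.025152 = 0.06479.
Interval: 0.72240 ± 0.06479 → (0.6576, 0.7872).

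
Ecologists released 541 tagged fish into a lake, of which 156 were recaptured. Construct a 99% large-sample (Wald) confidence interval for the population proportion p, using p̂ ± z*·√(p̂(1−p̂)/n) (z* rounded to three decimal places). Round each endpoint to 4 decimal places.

Sample proportion p̂ = 156/541 = 0.28835.
SE = √(p̂(1−p̂)/n) = √(0.205206/541) = 0.019476.
For 99% confidence, z* = 2.576.
Margin of error: 2.576 × 0.019476 = 0.05017.
So the interval runs from 0.2382 to 0.3385.

(0.2382, 0.3385)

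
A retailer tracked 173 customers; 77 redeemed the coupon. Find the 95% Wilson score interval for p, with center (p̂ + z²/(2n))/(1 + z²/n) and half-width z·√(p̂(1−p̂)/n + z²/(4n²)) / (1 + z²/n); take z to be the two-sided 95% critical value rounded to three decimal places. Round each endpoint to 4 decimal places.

(0.3730, 0.5195)

p̂ = 77/173 = 0.44509; z = 1.960, so z² = 3.841600.
1 + z²/n = 1.022206.
Center = (0.44509 + 0.011103)/1.022206 = 0.44628.
Radicand: p̂(1−p̂)/n + z²/(4n²) = 0.001427656 + 0.000032089 = 0.001459745.
Half-width = 1.960·√0.001459745/1.022206 = 0.07326.
Interval: 0.44628 ± 0.07326 → (0.3730, 0.5195).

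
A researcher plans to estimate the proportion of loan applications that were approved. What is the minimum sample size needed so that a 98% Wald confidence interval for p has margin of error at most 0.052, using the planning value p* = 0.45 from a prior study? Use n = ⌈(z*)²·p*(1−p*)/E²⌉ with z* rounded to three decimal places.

n = 496

The 98% critical value is z* = 2.326.
p*(1−p*) = 0.2475.
Required n before rounding: 5.410276 × 0.2475 / 0.052² = 495.208.
Rounding up, n = 496.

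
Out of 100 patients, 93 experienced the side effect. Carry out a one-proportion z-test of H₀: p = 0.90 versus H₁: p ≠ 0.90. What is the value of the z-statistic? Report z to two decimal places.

The sample proportion is 93/100 = 0.93000.
SE₀ = √(0.90·0.10/100) = 0.030000.
z = (0.93000 − 0.90)/0.030000 = 0.03000/0.030000 = 1.00.

z = 1.00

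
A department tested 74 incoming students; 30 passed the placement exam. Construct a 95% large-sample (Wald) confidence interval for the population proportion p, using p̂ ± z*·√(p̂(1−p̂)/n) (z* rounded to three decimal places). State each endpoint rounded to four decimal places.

p̂ = 30/74 = 0.40541.
Standard error of p̂: √(0.241052/74) = √0.003257458 = 0.057074.
z* = 1.960 at the 95% level.
Margin of error: 1.960 × 0.057074 = 0.11187.
So the interval runs from 0.2935 to 0.5173.

(0.2935, 0.5173)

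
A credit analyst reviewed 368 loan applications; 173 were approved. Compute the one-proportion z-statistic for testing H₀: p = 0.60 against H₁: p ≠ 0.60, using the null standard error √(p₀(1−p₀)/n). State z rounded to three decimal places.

Sample proportion p̂ = 173/368 = 0.47011.
Null standard error: √(0.60·0.40/368) = √0.000652174 = 0.025538.
Test statistic: z = -0.12989/0.025538 = -5.086.

z = -5.086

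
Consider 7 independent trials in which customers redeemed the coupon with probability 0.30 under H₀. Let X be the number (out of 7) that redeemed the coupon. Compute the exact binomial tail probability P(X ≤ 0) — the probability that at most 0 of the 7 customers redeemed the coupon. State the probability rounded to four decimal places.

P = 0.0824

X is binomial with n = 7 and p = 0.30.
P(X ≤ 0) = C(7,0)·0.30^0·0.70^7.
= 0.082354 = 0.0824.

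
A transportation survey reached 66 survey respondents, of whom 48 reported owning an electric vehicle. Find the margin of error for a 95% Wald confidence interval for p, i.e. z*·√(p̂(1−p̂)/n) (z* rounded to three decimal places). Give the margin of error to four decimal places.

ME = 0.1074

The sample proportion is 48/66 = 0.72727.
SE = √(p̂(1−p̂)/n) = √(0.198347/66) = 0.054820.
For 95% confidence, z* = 1.960.
Margin of error = z*·SE = 1.960 × 0.054820 = 0.1074.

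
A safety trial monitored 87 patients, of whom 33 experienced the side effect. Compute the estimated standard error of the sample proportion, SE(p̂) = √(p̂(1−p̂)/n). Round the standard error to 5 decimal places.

SE = 0.05202

The sample proportion is 33/87 = 0.37931.
p̂(1−p̂) = 0.37931·0.62069 = 0.235434.
SE = √(0.235434/87) = 0.05202.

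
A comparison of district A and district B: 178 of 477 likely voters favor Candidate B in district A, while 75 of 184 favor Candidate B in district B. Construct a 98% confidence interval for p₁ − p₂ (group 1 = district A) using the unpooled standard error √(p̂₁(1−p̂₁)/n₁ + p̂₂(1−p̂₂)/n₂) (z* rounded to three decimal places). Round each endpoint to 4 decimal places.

(-0.1332, 0.0643)

p̂₁ = 0.37317, p̂₂ = 0.40761, so the observed difference is -0.03444.
Unpooled SE = √(p̂₁(1−p̂₁)/n₁ + p̂₂(1−p̂₂)/n₂) = √(0.000490384 + 0.001312304) = 0.042458.
The 98% critical value is z* = 2.326. Margin = 2.326·0.042458 = 0.09876.
CI: -0.03444 ± 0.09876 = (-0.1332, 0.0643).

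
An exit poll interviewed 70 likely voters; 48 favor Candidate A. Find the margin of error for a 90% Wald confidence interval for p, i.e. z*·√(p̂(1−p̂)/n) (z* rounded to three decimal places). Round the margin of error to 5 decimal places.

Sample proportion p̂ = 48/70 = 0.68571.
Standard error of p̂: √(0.215510/70) = √0.003078717 = 0.055486.
The 90% critical value is z* = 1.645.
Margin of error = z*·SE = 1.645 × 0.055486 = 0.09127.

ME = 0.09127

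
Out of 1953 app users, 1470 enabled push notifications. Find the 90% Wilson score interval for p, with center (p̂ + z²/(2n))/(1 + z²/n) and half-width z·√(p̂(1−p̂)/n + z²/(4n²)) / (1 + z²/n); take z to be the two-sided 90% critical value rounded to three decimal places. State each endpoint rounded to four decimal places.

Here p̂ = 1470/1953 = 0.75269 and z = 1.645 (z² = 2.706025).
1 + z²/n = 1.001386.
Adjusted center: (0.75269 + z²/(2n))/1.001386 = 0.75234.
Radicand: p̂(1−p̂)/n + z²/(4n²) = 0.000095314 + 0.000000177 = 0.000095491.
Half-width = z·√(radicand)/denom = 1.645·0.009772/1.001386 = 0.01605.
CI: 0.75234 ± 0.01605 = (0.7363, 0.7684).

(0.7363, 0.7684)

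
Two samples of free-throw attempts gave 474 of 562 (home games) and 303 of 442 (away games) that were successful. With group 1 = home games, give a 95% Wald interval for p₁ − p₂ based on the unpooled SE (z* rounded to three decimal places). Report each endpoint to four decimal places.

p̂₁ = 474/562 = 0.84342, p̂₂ = 303/442 = 0.68552; p̂₁ − p̂₂ = 0.15790.
SE = √(0.000234991 + 0.000487743) = √0.000722734 = 0.026884.
The 95% critical value is z* = 1.960. Margin of error = 0.05269.
CI: 0.15790 ± 0.05269 = (0.1052, 0.2106).

(0.1052, 0.2106)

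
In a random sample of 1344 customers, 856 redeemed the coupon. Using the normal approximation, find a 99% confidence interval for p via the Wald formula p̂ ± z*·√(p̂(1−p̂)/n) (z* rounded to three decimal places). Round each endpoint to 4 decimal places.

(0.6031, 0.6707)

Sample proportion p̂ = 856/1344 = 0.63690.
Standard error of p̂: √(0.231257/1344) = √0.000172066 = 0.013117.
z* = 2.576 at the 99% level.
Margin of error: 2.576 × 0.013117 = 0.03379.
Interval: 0.63690 ± 0.03379 → (0.6031, 0.6707).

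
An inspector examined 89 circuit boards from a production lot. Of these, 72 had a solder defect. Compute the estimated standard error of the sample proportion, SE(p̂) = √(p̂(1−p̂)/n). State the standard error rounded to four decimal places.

SE = 0.0417

The sample proportion is 72/89 = 0.80899.
p̂(1−p̂) = 0.80899·0.19101 = 0.154525.
Dividing by n and taking the root: √0.001736236 = 0.0417.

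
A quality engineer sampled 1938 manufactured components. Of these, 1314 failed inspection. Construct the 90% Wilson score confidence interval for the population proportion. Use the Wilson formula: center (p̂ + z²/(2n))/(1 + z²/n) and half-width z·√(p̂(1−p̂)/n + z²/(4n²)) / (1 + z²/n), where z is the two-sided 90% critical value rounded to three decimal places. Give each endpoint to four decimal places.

(0.6603, 0.6952)

Here p̂ = 1314/1938 = 0.67802 and z = 1.645 (z² = 2.706025).
1 + z²/n = 1.001396.
Center = (0.67802 + 0.000698)/1.001396 = 0.67777.
Radicand: p̂(1−p̂)/n + z²/(4n²) = 0.000112647 + 0.000000180 = 0.000112827.
Half-width = z·√(radicand)/denom = 1.645·0.010622/1.001396 = 0.01745.
Interval: 0.67777 ± 0.01745 → (0.6603, 0.6952).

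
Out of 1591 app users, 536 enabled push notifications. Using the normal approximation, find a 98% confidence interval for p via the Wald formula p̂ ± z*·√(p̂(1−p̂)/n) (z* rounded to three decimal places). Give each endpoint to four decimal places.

The sample proportion is 536/1591 = 0.33690.
SE(p̂) = √(0.33690·0.66310/1591) = 0.011850.
z* = 2.326 at the 98% level.
Margin of error: 2.326 × 0.011850 = 0.02756.
CI: 0.33690 ± 0.02756 = (0.3093, 0.3645).

(0.3093, 0.3645)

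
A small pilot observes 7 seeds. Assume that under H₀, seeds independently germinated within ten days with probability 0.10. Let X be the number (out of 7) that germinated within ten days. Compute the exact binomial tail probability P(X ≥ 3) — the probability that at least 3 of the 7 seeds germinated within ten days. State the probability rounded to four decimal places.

X is binomial with n = 7 and p = 0.10.
P(X ≥ 3) = Σ_{j=3}^{7} C(7,j)·0.10^j·0.90^{7−j}.
= 0.022964 + 0.002552 + 0.000170 + 0.000006 + 0.000000 = 0.0257.

P = 0.0257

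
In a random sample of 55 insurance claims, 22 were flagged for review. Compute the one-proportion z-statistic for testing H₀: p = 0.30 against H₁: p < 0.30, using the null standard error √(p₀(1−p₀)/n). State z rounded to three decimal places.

z = 1.618

p̂ = 22/55 = 0.40000.
Under H₀, SE = √(p₀(1−p₀)/n) = √(0.30·0.70/55) = √0.003818182 = 0.061791.
z = (p̂ − p₀)/SE = (0.40000 − 0.30)/0.061791 = 1.618.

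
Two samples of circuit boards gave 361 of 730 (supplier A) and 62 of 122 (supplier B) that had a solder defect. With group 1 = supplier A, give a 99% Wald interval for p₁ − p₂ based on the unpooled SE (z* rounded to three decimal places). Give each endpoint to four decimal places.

(-0.1396, 0.1123)

p̂₁ = 0.49452, p̂₂ = 0.50820, so the observed difference is -0.01368.
Unpooled SE = √(p̂₁(1−p̂₁)/n₁ + p̂₂(1−p̂₂)/n₂) = √(0.000342425 + 0.002048630) = 0.048898.
The 99% critical value is z* = 2.576. Margin = 2.576·0.048898 = 0.12596.
So the interval runs from -0.1396 to 0.1123.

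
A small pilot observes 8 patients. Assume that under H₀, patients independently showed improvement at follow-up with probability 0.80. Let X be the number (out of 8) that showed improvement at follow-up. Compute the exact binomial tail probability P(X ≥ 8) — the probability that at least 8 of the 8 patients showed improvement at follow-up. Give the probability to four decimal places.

X is binomial with n = 8 and p = 0.80.
P(X ≥ 8) = C(8,8)·0.80^8·0.20^0.
= 0.167772 = 0.1678.

P = 0.1678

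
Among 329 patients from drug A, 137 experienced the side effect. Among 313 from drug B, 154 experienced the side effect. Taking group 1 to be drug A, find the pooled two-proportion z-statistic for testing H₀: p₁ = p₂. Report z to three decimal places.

Sample proportions: p̂₁ = 137/329 = 0.41641 and p̂₂ = 154/313 = 0.49201.
Pooling: p̂ = 291/642 = 0.45327.
SE = √[p̂(1−p̂)(1/n₁+1/n₂)] = √[0.45327·0.54673·(1/329+1/313)] ≈ 0.039306.
z = -0.07560/0.039306 = -1.923.

z = -1.923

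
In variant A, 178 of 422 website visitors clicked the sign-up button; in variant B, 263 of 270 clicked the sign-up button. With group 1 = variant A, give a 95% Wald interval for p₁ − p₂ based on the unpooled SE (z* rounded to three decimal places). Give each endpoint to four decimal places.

(-0.6031, -0.5015)

p̂₁ = 0.42180, p̂₂ = 0.97407, so the observed difference is -0.55227.
SE = √(0.000577926 + 0.000093532) = √0.000671458 = 0.025913.
The 95% critical value is z* = 1.960. Margin of error = 0.05079.
So the interval runs from -0.6031 to -0.5015.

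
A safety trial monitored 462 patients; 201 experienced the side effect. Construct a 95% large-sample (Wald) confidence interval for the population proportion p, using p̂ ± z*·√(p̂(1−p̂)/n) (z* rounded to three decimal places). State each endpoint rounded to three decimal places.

(0.390, 0.480)

Sample proportion p̂ = 201/462 = 0.43506.
SE = √(p̂(1−p̂)/n) = √(0.245783/462) = 0.023065.
z* = 1.960 at the 95% level.
Margin = 1.960·0.023065 = 0.04521.
CI: 0.43506 ± 0.04521 = (0.390, 0.480).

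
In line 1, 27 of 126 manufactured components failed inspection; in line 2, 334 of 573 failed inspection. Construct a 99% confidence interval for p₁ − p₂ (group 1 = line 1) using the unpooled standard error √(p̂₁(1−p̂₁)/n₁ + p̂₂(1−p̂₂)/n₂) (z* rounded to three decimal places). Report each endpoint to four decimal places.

(-0.4767, -0.2605)

p̂₁ = 0.21429, p̂₂ = 0.58290, so the observed difference is -0.36861.
Unpooled SE = √(p̂₁(1−p̂₁)/n₁ + p̂₂(1−p̂₂)/n₂) = √(0.001336249 + 0.000424307) = 0.041959.
For 99% confidence, z* = 2.576. Margin of error = 0.10809.
Interval: -0.36861 ± 0.10809 → (-0.4767, -0.2605).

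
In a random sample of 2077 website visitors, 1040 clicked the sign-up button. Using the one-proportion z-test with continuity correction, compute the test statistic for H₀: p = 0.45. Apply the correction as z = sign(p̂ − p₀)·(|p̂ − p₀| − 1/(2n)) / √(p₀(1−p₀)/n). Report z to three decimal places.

p̂ = 1040/2077 = 0.50072. p̂ − p₀ = 0.050722.
1/(2n) = 0.000241.
Corrected numerator: |0.050722| − 0.000241 = 0.050481.
Under H₀, SE = √(p₀(1−p₀)/n) = √(0.45·0.55/2077) = √0.000119162 = 0.010916.
z = +0.050481/0.010916 = 4.624.

z = 4.624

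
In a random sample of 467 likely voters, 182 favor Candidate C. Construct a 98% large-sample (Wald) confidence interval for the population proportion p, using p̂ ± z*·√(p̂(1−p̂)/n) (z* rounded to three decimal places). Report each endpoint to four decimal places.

The sample proportion is 182/467 = 0.38972.
Standard error of p̂: √(0.237839/467) = √0.000509291 = 0.022567.
The 98% critical value is z* = 2.326.
Margin of error: 2.326 × 0.022567 = 0.05249.
CI: 0.38972 ± 0.05249 = (0.3372, 0.4422).

(0.3372, 0.4422)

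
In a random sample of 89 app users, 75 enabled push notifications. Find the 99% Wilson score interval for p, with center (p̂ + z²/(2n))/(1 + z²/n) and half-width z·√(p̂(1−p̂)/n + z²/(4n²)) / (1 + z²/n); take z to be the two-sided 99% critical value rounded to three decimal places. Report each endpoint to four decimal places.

(0.7201, 0.9177)

Here p̂ = 75/89 = 0.84270 and z = 2.576 (z² = 6.635776).
1 + z²/n = 1.074559.
Center = (0.84270 + 0.037280)/1.074559 = 0.81892.
Radicand: p̂(1−p̂)/n + z²/(4n²) = 0.001489427 + 0.000209436 = 0.001698863.
Half-width = z·√(radicand)/denom = 2.576·0.041217/1.074559 = 0.09881.
CI: 0.81892 ± 0.09881 = (0.7201, 0.9177).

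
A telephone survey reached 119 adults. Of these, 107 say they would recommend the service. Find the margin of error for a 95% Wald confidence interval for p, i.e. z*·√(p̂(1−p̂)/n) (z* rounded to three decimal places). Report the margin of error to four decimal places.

Sample proportion p̂ = 107/119 = 0.89916.
SE = √(p̂(1−p̂)/n) = √(0.090672/119) = 0.027603.
For 95% confidence, z* = 1.960.
ME = 1.960·0.027603 = 0.0541.

ME = 0.0541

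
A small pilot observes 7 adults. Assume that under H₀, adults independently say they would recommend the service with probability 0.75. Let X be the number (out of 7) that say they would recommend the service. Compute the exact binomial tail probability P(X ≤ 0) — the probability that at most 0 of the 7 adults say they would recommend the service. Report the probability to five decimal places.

P = 0.00006

X is binomial with n = 7 and p = 0.75.
P(X ≤ 0) = C(7,0)·0.75^0·0.25^7.
= 0.000061 = 0.00006.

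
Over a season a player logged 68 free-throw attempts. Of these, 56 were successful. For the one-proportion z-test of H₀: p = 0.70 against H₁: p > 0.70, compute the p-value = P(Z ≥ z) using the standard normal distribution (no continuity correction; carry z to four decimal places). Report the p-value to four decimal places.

p̂ = 56/68 = 0.82353.
SE₀ = √(0.70·0.30/68) = 0.055572.
z = (p̂ − p₀)/SE = (56/68 − 0.70)/0.055572 ≈ 2.2229.
p-value = P(Z ≥ z) with z = 2.2229 → 0.0131.

p-value = 0.0131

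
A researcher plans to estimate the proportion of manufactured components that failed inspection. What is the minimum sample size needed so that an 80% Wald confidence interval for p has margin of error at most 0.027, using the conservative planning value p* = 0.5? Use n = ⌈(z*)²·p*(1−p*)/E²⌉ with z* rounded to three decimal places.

The 80% critical value is z* = 1.282.
p*(1−p*) = 0.50·0.50 = 0.2500.
(z*)²·p*(1−p*)/E² = 1.643524·0.2500/0.000729 = 563.623.
⌈563.623⌉ = 564.

n = 564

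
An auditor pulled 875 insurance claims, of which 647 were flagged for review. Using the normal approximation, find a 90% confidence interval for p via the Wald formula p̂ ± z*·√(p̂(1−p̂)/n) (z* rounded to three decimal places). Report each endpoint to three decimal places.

Sample proportion p̂ = 647/875 = 0.73943.
Standard error of p̂: √(0.192674/875) = √0.000220199 = 0.014839.
The 90% critical value is z* = 1.645.
Margin of error: 1.645 × 0.014839 = 0.02441.
Interval: 0.73943 ± 0.02441 → (0.715, 0.764).

(0.715, 0.764)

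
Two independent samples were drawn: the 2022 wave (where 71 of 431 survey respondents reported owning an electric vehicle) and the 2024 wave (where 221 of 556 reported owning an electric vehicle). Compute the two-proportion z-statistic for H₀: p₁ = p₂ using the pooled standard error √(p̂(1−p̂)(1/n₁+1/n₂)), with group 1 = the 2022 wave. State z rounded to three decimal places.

z = -7.946

p̂₁ = 71/431 = 0.16473, p̂₂ = 221/556 = 0.39748.
Pooling: p̂ = 292/987 = 0.29585.
Pooled SE = √[0.2083211·0.00411875] ≈ 0.029292.
z = -0.23275/0.029292 = -7.946.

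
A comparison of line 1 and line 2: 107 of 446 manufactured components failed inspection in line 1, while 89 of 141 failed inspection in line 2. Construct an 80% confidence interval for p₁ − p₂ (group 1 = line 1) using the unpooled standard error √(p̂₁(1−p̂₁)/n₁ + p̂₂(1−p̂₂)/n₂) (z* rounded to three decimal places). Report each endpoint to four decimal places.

p̂₁ = 0.23991, p̂₂ = 0.63121, so the observed difference is -0.39130.
Unpooled SE = √(p̂₁(1−p̂₁)/n₁ + p̂₂(1−p̂₂)/n₂) = √(0.000408864 + 0.001650958) = 0.045385.
z* = 1.282 at the 80% level. Margin = 1.282·0.045385 = 0.05818.
Interval: -0.39130 ± 0.05818 → (-0.4495, -0.3331).

(-0.4495, -0.3331)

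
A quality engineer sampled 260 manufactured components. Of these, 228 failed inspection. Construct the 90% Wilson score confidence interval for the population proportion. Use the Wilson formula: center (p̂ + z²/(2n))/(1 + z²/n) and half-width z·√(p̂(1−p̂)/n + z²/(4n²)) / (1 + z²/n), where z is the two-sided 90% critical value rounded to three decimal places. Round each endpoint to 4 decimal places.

Here p̂ = 228/260 = 0.87692 and z = 1.645 (z² = 2.706025).
1 + z²/n = 1.010408.
Center = (0.87692 + 0.005204)/1.010408 = 0.87304.
Radicand: p̂(1−p̂)/n + z²/(4n²) = 0.000415112 + 0.000010007 = 0.000425119.
Half-width = 1.645·√0.000425119/1.010408 = 0.03357.
Interval: 0.87304 ± 0.03357 → (0.8395, 0.9066).

(0.8395, 0.9066)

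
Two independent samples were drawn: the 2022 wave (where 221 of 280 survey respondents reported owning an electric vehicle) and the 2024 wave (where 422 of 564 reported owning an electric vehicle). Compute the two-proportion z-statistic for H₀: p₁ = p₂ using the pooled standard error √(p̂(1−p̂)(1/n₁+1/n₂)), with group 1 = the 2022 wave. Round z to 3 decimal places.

z = 1.319

p̂₁ = 221/280 = 0.78929, p̂₂ = 422/564 = 0.74823.
Pooling: p̂ = 643/844 = 0.76185.
Pooled SE = √[0.1814354·0.00534448] ≈ 0.031140.
z = (p̂₁ − p̂₂)/SE = (0.78929 − 0.74823)/0.031140 = 0.04106/0.031140 = 1.319.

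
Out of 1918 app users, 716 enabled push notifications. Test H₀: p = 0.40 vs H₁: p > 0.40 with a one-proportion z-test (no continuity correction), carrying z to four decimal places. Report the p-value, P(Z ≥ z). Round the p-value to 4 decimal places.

With x = 716 successes in n = 1918, p̂ = 0.37331.
SE₀ = √(0.40·0.60/1918) = 0.011186.
Test statistic (full precision, shown to 4 dp): z = (716/1918 − 0.40)/SE₀ ≈ -2.3864.
From the standard normal, P(Z ≥ z) = 0.9915.

p-value = 0.9915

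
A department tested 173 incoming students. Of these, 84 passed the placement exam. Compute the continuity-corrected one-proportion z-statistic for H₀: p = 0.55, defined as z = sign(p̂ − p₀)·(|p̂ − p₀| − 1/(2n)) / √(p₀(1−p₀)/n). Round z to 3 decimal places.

p̂ = 84/173 = 0.48555. p̂ − p₀ = -0.064451.
1/(2n) = 0.002890.
Corrected numerator: |-0.064451| − 0.002890 = 0.061561.
SE₀ = √(0.55·0.45/173) = 0.037824.
z = (−)0.061561/0.037824 = -1.628.

z = -1.628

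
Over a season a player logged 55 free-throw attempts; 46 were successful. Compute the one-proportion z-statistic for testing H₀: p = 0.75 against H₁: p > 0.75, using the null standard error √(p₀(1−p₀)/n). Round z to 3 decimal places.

The sample proportion is 46/55 = 0.83636.
SE₀ = √(0.75·0.25/55) = 0.058387.
z = (p̂ − p₀)/SE = (0.83636 − 0.75)/0.058387 = 1.479.

z = 1.479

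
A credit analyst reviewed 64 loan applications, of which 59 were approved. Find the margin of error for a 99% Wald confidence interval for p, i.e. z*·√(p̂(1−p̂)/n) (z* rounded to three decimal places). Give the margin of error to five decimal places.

ME = 0.08641

Sample proportion p̂ = 59/64 = 0.92188.
SE(p̂) = √(0.92188·0.07812/64) = 0.033546.
z* = 2.576 at the 99% level.
Margin of error = z*·SE = 2.576 × 0.033546 = 0.08641.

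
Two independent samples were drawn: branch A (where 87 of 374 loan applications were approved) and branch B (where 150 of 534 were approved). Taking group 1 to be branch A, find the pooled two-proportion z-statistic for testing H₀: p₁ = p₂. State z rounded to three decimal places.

p̂₁ = 87/374 = 0.23262, p̂₂ = 150/534 = 0.28090.
Pooled p̂ = (87+150)/(374+534) = 237/908 = 0.26101.
Pooled SE = √[0.1928853·0.00454646] ≈ 0.029613.
z = -0.04828/0.029613 = -1.630.

z = -1.630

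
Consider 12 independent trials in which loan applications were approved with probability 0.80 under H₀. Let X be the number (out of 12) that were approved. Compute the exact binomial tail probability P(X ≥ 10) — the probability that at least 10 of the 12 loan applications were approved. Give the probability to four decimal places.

X ~ Binomial(n=12, p=0.80).
P(X ≥ 10) = C(12,10)·0.80^10·0.20^2 + C(12,11)·0.80^11·0.20^1 + C(12,12)·0.80^12·0.20^0.
= 0.283468 + 0.206158 + 0.068719 = 0.5583.

P = 0.5583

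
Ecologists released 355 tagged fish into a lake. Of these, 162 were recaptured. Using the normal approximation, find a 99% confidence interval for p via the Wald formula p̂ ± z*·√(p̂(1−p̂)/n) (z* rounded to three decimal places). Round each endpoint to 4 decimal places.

With x = 162 successes in n = 355, p̂ = 0.45634.
Standard error of p̂: √(0.248094/355) = √0.000698855 = 0.026436.
The 99% critical value is z* = 2.576.
Margin = 2.576·0.026436 = 0.06810.
So the interval runs from 0.3882 to 0.5244.

(0.3882, 0.5244)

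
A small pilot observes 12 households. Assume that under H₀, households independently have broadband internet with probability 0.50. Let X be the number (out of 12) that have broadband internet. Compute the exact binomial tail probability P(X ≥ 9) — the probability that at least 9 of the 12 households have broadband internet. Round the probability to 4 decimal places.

X ~ Binomial(n=12, p=0.50).
P(X ≥ 9) = C(12,9)·0.50^9·0.50^3 + C(12,10)·0.50^10·0.50^2 + C(12,11)·0.50^11·0.50^1 + C(12,12)·0.50^12·0.50^0.
= 0.053711 + 0.016113 + 0.002930 + 0.000244 = 0.0730.

P = 0.0730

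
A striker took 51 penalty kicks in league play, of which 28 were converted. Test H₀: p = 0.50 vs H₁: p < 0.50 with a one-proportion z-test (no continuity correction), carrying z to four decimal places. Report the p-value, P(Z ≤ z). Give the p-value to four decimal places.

The sample proportion is 28/51 = 0.54902.
SE₀ = √(0.50·0.50/51) = 0.070014.
Test statistic (full precision, shown to 4 dp): z = (28/51 − 0.50)/SE₀ ≈ 0.7001.
p-value = P(Z ≤ z) with z = 0.7001 → 0.7581.

p-value = 0.7581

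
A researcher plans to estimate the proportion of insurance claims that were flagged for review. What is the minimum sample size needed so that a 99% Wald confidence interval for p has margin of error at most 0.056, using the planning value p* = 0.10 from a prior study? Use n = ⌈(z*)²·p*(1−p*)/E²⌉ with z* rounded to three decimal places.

n = 191

For 99% confidence, z* = 2.576.
p*(1−p*) = 0.0900.
(z*)²·p*(1−p*)/E² = 6.635776·0.0900/0.003136 = 190.440.
⌈190.440⌉ = 191.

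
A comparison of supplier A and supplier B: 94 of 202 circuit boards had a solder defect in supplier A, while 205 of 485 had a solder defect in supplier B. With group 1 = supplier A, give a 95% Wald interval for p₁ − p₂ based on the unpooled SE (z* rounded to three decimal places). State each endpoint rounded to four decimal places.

(-0.0390, 0.1243)

p̂₁ = 94/202 = 0.46535, p̂₂ = 205/485 = 0.42268; p̂₁ − p̂₂ = 0.04267.
SE = √(0.001231679 + 0.000503137) = √0.001734816 = 0.041651.
z* = 1.960 at the 95% level. Margin of error = 0.08164.
So the interval runs from -0.0390 to 0.1243.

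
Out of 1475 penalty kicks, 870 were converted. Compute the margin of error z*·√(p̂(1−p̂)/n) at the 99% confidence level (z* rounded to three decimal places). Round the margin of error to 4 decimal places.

Sample proportion p̂ = 870/1475 = 0.58983.
SE = √(p̂(1−p̂)/n) = √(0.241930/1475) = 0.012807.
z* = 2.576 at the 99% level.
Margin of error = z*·SE = 2.576 × 0.012807 = 0.0330.

ME = 0.0330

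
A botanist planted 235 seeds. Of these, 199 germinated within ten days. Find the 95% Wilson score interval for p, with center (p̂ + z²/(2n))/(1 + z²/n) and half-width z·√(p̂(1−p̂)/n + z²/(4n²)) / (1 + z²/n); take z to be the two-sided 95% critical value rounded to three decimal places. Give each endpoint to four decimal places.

p̂ = 199/235 = 0.84681; z = 1.960, so z² = 3.841600.
1 + z²/n = 1.016347.
Adjusted center: (0.84681 + z²/(2n))/1.016347 = 0.84123.
Radicand: p̂(1−p̂)/n + z²/(4n²) = 0.000552016 + 0.000017391 = 0.000569407.
Half-width = z·√(radicand)/denom = 1.960·0.023862/1.016347 = 0.04602.
CI: 0.84123 ± 0.04602 = (0.7952, 0.8872).

(0.7952, 0.8872)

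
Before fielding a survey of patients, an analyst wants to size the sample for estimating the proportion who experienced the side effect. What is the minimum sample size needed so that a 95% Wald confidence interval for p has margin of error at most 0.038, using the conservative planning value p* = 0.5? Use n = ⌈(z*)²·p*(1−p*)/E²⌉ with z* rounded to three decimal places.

z* = 1.960 at the 95% level.
p*(1−p*) = 0.50·0.50 = 0.2500.
(z*)²·p*(1−p*)/E² = 3.841600·0.2500/0.001444 = 665.097.
⌈665.097⌉ = 666.

n = 666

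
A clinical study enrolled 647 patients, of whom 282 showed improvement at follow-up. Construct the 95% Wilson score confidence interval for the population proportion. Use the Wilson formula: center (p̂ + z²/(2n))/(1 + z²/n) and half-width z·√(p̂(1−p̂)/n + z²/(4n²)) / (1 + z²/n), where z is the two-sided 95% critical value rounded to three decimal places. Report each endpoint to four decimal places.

(0.3981, 0.4743)

p̂ = 282/647 = 0.43586; z = 1.960, so z² = 3.841600.
Denominator 1 + z²/n = 1 + 3.841600/647 = 1.005938.
Center = (0.43586 + 0.002969)/1.005938 = 0.43624.
Radicand: p̂(1−p̂)/n + z²/(4n²) = 0.000380040 + 0.000002294 = 0.000382334.
Half-width = z·√(radicand)/denom = 1.960·0.019553/1.005938 = 0.03810.
So the interval runs from 0.3981 to 0.4743.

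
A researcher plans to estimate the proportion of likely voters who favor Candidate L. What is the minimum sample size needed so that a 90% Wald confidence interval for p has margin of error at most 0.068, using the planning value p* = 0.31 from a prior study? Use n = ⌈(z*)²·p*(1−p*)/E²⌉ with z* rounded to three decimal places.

z* = 1.645 at the 90% level.
p*(1−p*) = 0.2139.
(z*)²·p*(1−p*)/E² = 2.706025·0.2139/0.004624 = 125.177.
⌈125.177⌉ = 126.

n = 126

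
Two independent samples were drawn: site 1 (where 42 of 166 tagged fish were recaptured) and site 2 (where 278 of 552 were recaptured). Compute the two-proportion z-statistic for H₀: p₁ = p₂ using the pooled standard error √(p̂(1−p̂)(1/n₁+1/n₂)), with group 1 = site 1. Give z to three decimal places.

z = -5.696

p̂₁ = 42/166 = 0.25301, p̂₂ = 278/552 = 0.50362.
Pooling: p̂ = 320/718 = 0.44568.
Pooled SE = √[0.2470496·0.00783569] ≈ 0.043998.
z = -0.25061/0.043998 = -5.696.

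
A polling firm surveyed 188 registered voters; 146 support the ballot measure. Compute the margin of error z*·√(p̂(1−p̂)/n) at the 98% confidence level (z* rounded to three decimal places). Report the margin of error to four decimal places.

ME = 0.0707

Sample proportion p̂ = 146/188 = 0.77660.
Standard error of p̂: √(0.173495/188) = √0.000922845 = 0.030378.
For 98% confidence, z* = 2.326.
Margin of error = z*·SE = 2.326 × 0.030378 = 0.0707.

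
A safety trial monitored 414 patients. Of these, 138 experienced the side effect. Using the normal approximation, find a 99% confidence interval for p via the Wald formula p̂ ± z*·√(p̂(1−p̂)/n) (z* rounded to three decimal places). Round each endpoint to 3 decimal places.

Sample proportion p̂ = 138/414 = 0.33333.
SE(p̂) = √(0.33333·0.66667/414) = 0.023168.
The 99% critical value is z* = 2.576.
Margin = 2.576·0.023168 = 0.05968.
CI: 0.33333 ± 0.05968 = (0.274, 0.393).

(0.274, 0.393)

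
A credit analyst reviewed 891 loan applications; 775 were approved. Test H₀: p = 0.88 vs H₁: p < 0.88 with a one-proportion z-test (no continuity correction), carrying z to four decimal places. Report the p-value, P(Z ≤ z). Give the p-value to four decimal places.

p-value = 0.1746

The sample proportion is 775/891 = 0.86981.
Under H₀, SE = √(p₀(1−p₀)/n) = √(0.88·0.12/891) = √0.000118519 = 0.010887.
z = (p̂ − p₀)/SE = (775/891 − 0.88)/0.010887 ≈ -0.9361.
From the standard normal, P(Z ≤ z) = 0.1746.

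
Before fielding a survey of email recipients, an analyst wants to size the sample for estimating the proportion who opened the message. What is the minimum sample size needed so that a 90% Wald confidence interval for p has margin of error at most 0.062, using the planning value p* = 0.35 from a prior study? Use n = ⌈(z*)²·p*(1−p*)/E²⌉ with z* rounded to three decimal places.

z* = 1.645 at the 90% level.
p*(1−p*) = 0.2275.
(z*)²·p*(1−p*)/E² = 2.706025·0.2275/0.003844 = 160.151.
⌈160.151⌉ = 161.

n = 161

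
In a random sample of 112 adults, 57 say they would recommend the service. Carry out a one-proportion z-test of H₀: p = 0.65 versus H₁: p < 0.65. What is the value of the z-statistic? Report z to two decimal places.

With x = 57 successes in n = 112, p̂ = 0.50893.
Under H₀, SE = √(p₀(1−p₀)/n) = √(0.65·0.35/112) = √0.002031250 = 0.045069.
z = (0.50893 − 0.65)/0.045069 = -0.14107/0.045069 = -3.13.

z = -3.13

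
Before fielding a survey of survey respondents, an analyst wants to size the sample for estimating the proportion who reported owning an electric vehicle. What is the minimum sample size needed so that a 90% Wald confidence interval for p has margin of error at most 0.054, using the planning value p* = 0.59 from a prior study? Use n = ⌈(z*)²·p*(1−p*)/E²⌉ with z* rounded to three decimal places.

z* = 1.645 at the 90% level.
p*(1−p*) = 0.59·0.41 = 0.2419.
(z*)²·p*(1−p*)/E² = 2.706025·0.2419/0.002916 = 224.481.
⌈224.481⌉ = 225.

n = 225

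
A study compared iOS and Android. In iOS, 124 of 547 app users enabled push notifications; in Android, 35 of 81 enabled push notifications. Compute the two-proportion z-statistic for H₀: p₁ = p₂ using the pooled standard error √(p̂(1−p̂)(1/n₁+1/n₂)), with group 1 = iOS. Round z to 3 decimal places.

Sample proportions: p̂₁ = 124/547 = 0.22669 and p̂₂ = 35/81 = 0.43210.
Pooled p̂ = (124+35)/(547+81) = 159/628 = 0.25318.
SE = √[p̂(1−p̂)(1/n₁+1/n₂)] = √[0.25318·0.74682·(1/547+1/81)] ≈ 0.051769.
z = (p̂₁ − p̂₂)/SE = (0.22669 − 0.43210)/0.051769 = -0.20541/0.051769 = -3.968.

z = -3.968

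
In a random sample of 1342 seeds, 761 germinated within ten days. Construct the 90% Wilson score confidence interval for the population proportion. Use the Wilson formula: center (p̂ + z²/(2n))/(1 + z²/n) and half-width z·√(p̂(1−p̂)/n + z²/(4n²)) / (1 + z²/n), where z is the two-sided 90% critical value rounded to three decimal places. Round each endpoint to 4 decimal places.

p̂ = 761/1342 = 0.56706; z = 1.645, so z² = 2.706025.
1 + z²/n = 1.002016.
Adjusted center: (0.56706 + z²/(2n))/1.002016 = 0.56693.
Radicand: p̂(1−p̂)/n + z²/(4n²) = 0.000182938 + 0.000000376 = 0.000183314.
Half-width = z·√(radicand)/denom = 1.645·0.013539/1.002016 = 0.02223.
CI: 0.56693 ± 0.02223 = (0.5447, 0.5892).

(0.5447, 0.5892)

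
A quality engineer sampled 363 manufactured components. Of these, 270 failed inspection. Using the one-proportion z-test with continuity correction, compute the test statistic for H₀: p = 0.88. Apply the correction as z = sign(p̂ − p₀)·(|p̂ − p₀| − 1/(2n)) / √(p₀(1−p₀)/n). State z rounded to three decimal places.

z = -7.905

With x = 270 successes in n = 363, p̂ = 0.74380. p̂ − p₀ = -0.136198.
Continuity correction 1/(2n) = 1/726 = 0.001377.
Corrected numerator: |-0.136198| − 0.001377 = 0.134821.
SE₀ = √(0.88·0.12/363) = 0.017056.
z = (−)0.134821/0.017056 = -7.905.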